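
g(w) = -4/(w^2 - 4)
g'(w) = 8*w/(w^2 - 4)^2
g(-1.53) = 2.41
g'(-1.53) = -4.45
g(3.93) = -0.35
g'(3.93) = 0.24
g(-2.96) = -0.84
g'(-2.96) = -1.04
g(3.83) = -0.37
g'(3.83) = 0.27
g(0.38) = 1.04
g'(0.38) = 0.20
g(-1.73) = 3.97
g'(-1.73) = -13.65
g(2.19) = -5.02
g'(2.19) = 27.64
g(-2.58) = -1.51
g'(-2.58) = -2.92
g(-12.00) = -0.03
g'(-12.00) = 0.00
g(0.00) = 1.00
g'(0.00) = 0.00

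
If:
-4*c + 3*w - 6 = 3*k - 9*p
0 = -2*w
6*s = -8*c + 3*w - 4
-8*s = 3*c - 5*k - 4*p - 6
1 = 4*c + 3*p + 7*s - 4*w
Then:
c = -335/313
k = -577/939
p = -13/939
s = 238/313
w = 0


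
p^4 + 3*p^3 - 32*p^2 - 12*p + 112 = (p - 4)*(p - 2)*(p + 2)*(p + 7)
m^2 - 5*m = m*(m - 5)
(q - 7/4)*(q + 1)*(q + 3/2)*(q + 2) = q^4 + 11*q^3/4 - 11*q^2/8 - 67*q/8 - 21/4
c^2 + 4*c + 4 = (c + 2)^2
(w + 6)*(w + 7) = w^2 + 13*w + 42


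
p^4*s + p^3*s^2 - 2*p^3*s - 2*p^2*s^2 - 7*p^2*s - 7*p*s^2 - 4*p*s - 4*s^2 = (p - 4)*(p + 1)*(p + s)*(p*s + s)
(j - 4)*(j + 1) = j^2 - 3*j - 4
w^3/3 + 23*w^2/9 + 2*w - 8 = (w/3 + 1)*(w - 4/3)*(w + 6)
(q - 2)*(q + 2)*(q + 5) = q^3 + 5*q^2 - 4*q - 20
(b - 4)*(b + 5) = b^2 + b - 20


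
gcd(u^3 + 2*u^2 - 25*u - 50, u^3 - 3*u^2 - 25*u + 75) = u^2 - 25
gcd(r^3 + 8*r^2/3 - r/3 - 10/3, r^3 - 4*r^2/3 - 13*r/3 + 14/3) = r^2 + r - 2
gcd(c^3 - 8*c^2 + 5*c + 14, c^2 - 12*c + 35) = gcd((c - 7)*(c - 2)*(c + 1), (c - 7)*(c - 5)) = c - 7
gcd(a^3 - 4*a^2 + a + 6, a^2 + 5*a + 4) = a + 1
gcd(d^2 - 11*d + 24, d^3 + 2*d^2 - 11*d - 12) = d - 3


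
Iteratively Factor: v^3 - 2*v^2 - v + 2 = (v - 2)*(v^2 - 1) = (v - 2)*(v + 1)*(v - 1)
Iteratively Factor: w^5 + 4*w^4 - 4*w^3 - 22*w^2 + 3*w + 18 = (w + 1)*(w^4 + 3*w^3 - 7*w^2 - 15*w + 18) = (w - 1)*(w + 1)*(w^3 + 4*w^2 - 3*w - 18) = (w - 1)*(w + 1)*(w + 3)*(w^2 + w - 6) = (w - 2)*(w - 1)*(w + 1)*(w + 3)*(w + 3)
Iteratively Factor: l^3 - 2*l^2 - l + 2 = (l - 1)*(l^2 - l - 2) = (l - 1)*(l + 1)*(l - 2)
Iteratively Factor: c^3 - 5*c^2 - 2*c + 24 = (c - 3)*(c^2 - 2*c - 8) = (c - 4)*(c - 3)*(c + 2)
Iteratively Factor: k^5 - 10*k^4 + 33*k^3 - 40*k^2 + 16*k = (k - 4)*(k^4 - 6*k^3 + 9*k^2 - 4*k) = k*(k - 4)*(k^3 - 6*k^2 + 9*k - 4) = k*(k - 4)^2*(k^2 - 2*k + 1) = k*(k - 4)^2*(k - 1)*(k - 1)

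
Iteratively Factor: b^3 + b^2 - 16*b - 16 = (b + 1)*(b^2 - 16) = (b + 1)*(b + 4)*(b - 4)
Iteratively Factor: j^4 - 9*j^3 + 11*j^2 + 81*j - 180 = (j - 3)*(j^3 - 6*j^2 - 7*j + 60) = (j - 5)*(j - 3)*(j^2 - j - 12) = (j - 5)*(j - 3)*(j + 3)*(j - 4)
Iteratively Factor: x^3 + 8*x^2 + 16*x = (x + 4)*(x^2 + 4*x) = x*(x + 4)*(x + 4)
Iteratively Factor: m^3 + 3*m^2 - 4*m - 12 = (m + 2)*(m^2 + m - 6) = (m - 2)*(m + 2)*(m + 3)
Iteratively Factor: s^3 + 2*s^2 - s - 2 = (s + 2)*(s^2 - 1) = (s - 1)*(s + 2)*(s + 1)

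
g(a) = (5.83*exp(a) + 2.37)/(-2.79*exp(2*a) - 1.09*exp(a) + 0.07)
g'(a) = (5.83*exp(a) + 2.37)*(5.58*exp(2*a) + 1.09*exp(a))/(-2.79*exp(2*a) - 1.09*exp(a) + 0.07)^2 + 5.83*exp(a)/(-2.79*exp(2*a) - 1.09*exp(a) + 0.07)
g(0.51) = -1.27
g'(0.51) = 1.30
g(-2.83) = -671.75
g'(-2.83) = 13840.72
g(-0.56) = -3.90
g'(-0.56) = 4.23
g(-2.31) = -44.89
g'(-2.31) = 102.71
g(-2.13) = -30.96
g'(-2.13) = 58.19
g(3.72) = -0.05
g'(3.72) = 0.05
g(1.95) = -0.30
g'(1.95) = 0.30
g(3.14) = -0.09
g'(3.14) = 0.09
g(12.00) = 0.00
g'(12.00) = 0.00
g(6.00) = -0.00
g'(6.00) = 0.01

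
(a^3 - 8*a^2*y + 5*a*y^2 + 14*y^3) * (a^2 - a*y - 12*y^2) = a^5 - 9*a^4*y + a^3*y^2 + 105*a^2*y^3 - 74*a*y^4 - 168*y^5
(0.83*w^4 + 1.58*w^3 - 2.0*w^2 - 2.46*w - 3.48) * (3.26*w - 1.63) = 2.7058*w^5 + 3.7979*w^4 - 9.0954*w^3 - 4.7596*w^2 - 7.335*w + 5.6724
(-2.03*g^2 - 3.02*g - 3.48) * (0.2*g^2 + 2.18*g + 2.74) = -0.406*g^4 - 5.0294*g^3 - 12.8418*g^2 - 15.8612*g - 9.5352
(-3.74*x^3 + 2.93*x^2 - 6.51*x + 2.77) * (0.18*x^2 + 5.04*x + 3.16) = -0.6732*x^5 - 18.3222*x^4 + 1.777*x^3 - 23.053*x^2 - 6.6108*x + 8.7532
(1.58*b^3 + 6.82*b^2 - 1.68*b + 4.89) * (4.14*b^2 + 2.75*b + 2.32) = 6.5412*b^5 + 32.5798*b^4 + 15.4654*b^3 + 31.447*b^2 + 9.5499*b + 11.3448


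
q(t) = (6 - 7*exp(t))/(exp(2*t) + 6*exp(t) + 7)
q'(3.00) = 0.18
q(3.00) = -0.25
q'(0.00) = -0.46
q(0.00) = -0.07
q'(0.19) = -0.44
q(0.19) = -0.16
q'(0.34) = -0.41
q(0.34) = -0.22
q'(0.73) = -0.29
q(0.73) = -0.36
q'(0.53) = -0.36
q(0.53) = -0.29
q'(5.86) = 0.02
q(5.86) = -0.02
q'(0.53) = -0.36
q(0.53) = -0.29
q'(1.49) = -0.00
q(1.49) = -0.47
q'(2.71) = 0.19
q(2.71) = -0.31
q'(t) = (6 - 7*exp(t))*(-2*exp(2*t) - 6*exp(t))/(exp(2*t) + 6*exp(t) + 7)^2 - 7*exp(t)/(exp(2*t) + 6*exp(t) + 7) = (7*exp(2*t) - 12*exp(t) - 85)*exp(t)/(exp(4*t) + 12*exp(3*t) + 50*exp(2*t) + 84*exp(t) + 49)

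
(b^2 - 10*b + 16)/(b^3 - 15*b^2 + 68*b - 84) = (b - 8)/(b^2 - 13*b + 42)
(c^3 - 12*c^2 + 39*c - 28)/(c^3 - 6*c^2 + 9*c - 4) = (c - 7)/(c - 1)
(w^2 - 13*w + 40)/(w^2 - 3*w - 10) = (w - 8)/(w + 2)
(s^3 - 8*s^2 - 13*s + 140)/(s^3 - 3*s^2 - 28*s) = (s - 5)/s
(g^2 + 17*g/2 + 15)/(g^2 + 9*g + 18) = (g + 5/2)/(g + 3)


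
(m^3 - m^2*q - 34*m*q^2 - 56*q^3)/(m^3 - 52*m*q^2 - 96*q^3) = (-m^2 + 3*m*q + 28*q^2)/(-m^2 + 2*m*q + 48*q^2)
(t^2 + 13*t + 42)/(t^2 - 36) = (t + 7)/(t - 6)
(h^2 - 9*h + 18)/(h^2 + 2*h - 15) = (h - 6)/(h + 5)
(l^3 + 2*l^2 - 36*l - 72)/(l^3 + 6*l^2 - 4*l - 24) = (l - 6)/(l - 2)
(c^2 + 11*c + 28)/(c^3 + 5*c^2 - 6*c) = (c^2 + 11*c + 28)/(c*(c^2 + 5*c - 6))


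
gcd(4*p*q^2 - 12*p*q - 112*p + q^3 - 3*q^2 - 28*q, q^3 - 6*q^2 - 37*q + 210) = q - 7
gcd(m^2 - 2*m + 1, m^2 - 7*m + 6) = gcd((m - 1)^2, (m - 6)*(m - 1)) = m - 1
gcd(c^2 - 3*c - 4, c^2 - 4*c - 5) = c + 1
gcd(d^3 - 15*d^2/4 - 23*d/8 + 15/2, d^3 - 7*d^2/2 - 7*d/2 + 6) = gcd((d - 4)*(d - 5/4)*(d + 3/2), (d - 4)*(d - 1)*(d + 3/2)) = d^2 - 5*d/2 - 6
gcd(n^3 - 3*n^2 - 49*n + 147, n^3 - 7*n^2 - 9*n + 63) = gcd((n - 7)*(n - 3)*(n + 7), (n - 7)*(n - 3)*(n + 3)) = n^2 - 10*n + 21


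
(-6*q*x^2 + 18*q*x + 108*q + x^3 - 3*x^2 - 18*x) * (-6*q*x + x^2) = 36*q^2*x^3 - 108*q^2*x^2 - 648*q^2*x - 12*q*x^4 + 36*q*x^3 + 216*q*x^2 + x^5 - 3*x^4 - 18*x^3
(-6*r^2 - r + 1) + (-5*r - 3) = -6*r^2 - 6*r - 2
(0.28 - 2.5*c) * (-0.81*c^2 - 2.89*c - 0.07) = 2.025*c^3 + 6.9982*c^2 - 0.6342*c - 0.0196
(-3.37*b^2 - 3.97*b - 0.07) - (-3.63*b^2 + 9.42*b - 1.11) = 0.26*b^2 - 13.39*b + 1.04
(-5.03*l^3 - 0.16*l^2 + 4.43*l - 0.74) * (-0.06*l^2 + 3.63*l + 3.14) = 0.3018*l^5 - 18.2493*l^4 - 16.6408*l^3 + 15.6229*l^2 + 11.224*l - 2.3236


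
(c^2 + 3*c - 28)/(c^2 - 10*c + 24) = (c + 7)/(c - 6)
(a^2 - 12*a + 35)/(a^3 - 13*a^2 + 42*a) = (a - 5)/(a*(a - 6))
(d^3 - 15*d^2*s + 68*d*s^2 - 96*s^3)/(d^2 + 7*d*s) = (d^3 - 15*d^2*s + 68*d*s^2 - 96*s^3)/(d*(d + 7*s))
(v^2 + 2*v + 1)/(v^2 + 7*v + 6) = (v + 1)/(v + 6)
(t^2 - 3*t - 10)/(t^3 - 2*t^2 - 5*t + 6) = (t - 5)/(t^2 - 4*t + 3)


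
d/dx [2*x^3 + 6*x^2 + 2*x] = 6*x^2 + 12*x + 2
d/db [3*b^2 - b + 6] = 6*b - 1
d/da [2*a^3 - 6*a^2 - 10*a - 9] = 6*a^2 - 12*a - 10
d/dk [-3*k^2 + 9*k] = 9 - 6*k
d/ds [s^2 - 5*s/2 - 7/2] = 2*s - 5/2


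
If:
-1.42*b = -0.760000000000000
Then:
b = 0.54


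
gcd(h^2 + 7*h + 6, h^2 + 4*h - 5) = 1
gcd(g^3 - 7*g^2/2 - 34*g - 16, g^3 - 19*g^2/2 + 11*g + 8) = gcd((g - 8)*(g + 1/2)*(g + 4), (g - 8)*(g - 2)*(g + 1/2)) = g^2 - 15*g/2 - 4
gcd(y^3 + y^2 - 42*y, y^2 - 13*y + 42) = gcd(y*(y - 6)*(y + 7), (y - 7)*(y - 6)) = y - 6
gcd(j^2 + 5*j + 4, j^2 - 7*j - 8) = j + 1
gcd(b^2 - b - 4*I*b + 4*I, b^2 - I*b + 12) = b - 4*I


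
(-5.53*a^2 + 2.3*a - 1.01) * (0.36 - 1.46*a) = 8.0738*a^3 - 5.3488*a^2 + 2.3026*a - 0.3636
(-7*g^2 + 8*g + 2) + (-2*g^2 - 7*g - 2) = -9*g^2 + g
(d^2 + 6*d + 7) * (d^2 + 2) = d^4 + 6*d^3 + 9*d^2 + 12*d + 14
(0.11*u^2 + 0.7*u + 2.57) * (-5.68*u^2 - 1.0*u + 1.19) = -0.6248*u^4 - 4.086*u^3 - 15.1667*u^2 - 1.737*u + 3.0583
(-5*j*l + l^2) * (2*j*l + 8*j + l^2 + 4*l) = -10*j^2*l^2 - 40*j^2*l - 3*j*l^3 - 12*j*l^2 + l^4 + 4*l^3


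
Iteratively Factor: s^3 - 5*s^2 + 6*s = (s)*(s^2 - 5*s + 6) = s*(s - 2)*(s - 3)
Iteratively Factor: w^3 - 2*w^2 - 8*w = (w - 4)*(w^2 + 2*w) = (w - 4)*(w + 2)*(w)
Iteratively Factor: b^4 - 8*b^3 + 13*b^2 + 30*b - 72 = (b - 3)*(b^3 - 5*b^2 - 2*b + 24) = (b - 4)*(b - 3)*(b^2 - b - 6) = (b - 4)*(b - 3)*(b + 2)*(b - 3)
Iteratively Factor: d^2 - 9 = (d - 3)*(d + 3)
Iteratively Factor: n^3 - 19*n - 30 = (n + 3)*(n^2 - 3*n - 10) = (n - 5)*(n + 3)*(n + 2)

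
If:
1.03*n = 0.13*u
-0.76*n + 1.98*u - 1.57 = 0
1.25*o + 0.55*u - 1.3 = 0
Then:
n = 0.11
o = 0.67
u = 0.83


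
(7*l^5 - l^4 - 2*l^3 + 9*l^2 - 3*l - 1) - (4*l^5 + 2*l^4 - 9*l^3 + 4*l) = 3*l^5 - 3*l^4 + 7*l^3 + 9*l^2 - 7*l - 1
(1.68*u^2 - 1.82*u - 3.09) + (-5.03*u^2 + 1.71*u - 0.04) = -3.35*u^2 - 0.11*u - 3.13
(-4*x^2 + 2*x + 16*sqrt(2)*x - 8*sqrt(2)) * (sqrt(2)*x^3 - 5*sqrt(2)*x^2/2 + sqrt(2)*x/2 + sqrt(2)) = -4*sqrt(2)*x^5 + 12*sqrt(2)*x^4 + 32*x^4 - 96*x^3 - 7*sqrt(2)*x^3 - 3*sqrt(2)*x^2 + 56*x^2 + 2*sqrt(2)*x + 24*x - 16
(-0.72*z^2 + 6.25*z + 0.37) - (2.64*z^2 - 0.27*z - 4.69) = -3.36*z^2 + 6.52*z + 5.06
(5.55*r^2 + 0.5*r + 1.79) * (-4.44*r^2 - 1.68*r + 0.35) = -24.642*r^4 - 11.544*r^3 - 6.8451*r^2 - 2.8322*r + 0.6265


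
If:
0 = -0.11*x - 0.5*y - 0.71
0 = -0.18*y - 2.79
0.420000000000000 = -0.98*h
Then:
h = -0.43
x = 64.00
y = -15.50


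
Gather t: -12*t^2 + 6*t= -12*t^2 + 6*t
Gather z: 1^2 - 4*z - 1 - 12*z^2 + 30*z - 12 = -12*z^2 + 26*z - 12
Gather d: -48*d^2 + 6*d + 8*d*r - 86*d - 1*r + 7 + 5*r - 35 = -48*d^2 + d*(8*r - 80) + 4*r - 28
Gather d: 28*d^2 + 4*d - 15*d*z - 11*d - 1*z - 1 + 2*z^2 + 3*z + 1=28*d^2 + d*(-15*z - 7) + 2*z^2 + 2*z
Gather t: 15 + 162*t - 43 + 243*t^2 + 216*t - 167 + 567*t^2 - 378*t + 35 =810*t^2 - 160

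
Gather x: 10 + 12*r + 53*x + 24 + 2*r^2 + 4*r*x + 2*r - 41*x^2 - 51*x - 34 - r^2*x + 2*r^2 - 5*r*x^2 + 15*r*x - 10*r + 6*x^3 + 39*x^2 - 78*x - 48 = 4*r^2 + 4*r + 6*x^3 + x^2*(-5*r - 2) + x*(-r^2 + 19*r - 76) - 48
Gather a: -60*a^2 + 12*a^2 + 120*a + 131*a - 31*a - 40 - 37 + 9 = -48*a^2 + 220*a - 68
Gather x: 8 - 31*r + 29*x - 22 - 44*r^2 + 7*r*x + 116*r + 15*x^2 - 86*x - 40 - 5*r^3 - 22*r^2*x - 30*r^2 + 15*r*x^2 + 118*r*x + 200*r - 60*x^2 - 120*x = -5*r^3 - 74*r^2 + 285*r + x^2*(15*r - 45) + x*(-22*r^2 + 125*r - 177) - 54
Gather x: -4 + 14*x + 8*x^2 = 8*x^2 + 14*x - 4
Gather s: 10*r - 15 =10*r - 15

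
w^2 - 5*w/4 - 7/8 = (w - 7/4)*(w + 1/2)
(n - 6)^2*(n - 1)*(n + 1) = n^4 - 12*n^3 + 35*n^2 + 12*n - 36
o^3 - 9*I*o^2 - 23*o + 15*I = (o - 5*I)*(o - 3*I)*(o - I)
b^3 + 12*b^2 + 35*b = b*(b + 5)*(b + 7)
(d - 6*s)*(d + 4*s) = d^2 - 2*d*s - 24*s^2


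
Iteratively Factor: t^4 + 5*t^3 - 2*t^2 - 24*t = (t + 4)*(t^3 + t^2 - 6*t) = (t + 3)*(t + 4)*(t^2 - 2*t) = t*(t + 3)*(t + 4)*(t - 2)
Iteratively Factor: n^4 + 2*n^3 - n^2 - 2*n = (n + 2)*(n^3 - n) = (n + 1)*(n + 2)*(n^2 - n) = (n - 1)*(n + 1)*(n + 2)*(n)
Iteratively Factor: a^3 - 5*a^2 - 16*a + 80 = (a - 5)*(a^2 - 16) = (a - 5)*(a + 4)*(a - 4)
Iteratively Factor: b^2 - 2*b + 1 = (b - 1)*(b - 1)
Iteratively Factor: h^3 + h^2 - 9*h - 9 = (h - 3)*(h^2 + 4*h + 3) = (h - 3)*(h + 3)*(h + 1)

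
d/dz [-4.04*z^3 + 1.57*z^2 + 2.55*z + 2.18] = -12.12*z^2 + 3.14*z + 2.55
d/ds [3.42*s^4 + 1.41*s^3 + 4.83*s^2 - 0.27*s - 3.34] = 13.68*s^3 + 4.23*s^2 + 9.66*s - 0.27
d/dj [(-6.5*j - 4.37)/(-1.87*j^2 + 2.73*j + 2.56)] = (12.155*j^2 - 17.745*j - (3.74*j - 2.73)*(6.5*j + 4.37) - 16.64)/(-1.87*j^2 + 2.73*j + 2.56)^2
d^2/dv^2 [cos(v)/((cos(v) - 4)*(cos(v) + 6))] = (2*(1 - cos(v)^2)^2 - cos(v)^5 - 142*cos(v)^3 - 44*cos(v)^2 - 432*cos(v) + 94)/((cos(v) - 4)^3*(cos(v) + 6)^3)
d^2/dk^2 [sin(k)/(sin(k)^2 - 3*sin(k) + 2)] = (-(1 - cos(k)^2)^2 + 4*sin(k)*cos(k)^2 - 10*cos(k)^2 - 2)/((sin(k) - 2)^3*(sin(k) - 1)^2)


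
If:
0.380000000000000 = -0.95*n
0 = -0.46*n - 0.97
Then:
No Solution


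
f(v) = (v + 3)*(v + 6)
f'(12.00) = 33.00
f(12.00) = 270.00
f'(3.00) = 15.00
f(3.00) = 54.00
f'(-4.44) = 0.12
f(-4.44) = -2.25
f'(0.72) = 10.44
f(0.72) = 25.00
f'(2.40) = 13.80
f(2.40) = 45.36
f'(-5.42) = -1.84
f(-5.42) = -1.40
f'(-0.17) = 8.66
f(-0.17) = 16.50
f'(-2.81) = 3.38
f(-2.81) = 0.61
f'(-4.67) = -0.34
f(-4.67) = -2.22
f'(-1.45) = 6.10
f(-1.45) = 7.05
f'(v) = 2*v + 9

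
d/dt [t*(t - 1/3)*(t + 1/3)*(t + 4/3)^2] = 5*t^4 + 32*t^3/3 + 5*t^2 - 16*t/27 - 16/81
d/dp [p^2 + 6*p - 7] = 2*p + 6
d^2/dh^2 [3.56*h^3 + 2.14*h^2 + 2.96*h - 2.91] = 21.36*h + 4.28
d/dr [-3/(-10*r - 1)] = -30/(10*r + 1)^2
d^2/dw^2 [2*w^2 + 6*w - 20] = 4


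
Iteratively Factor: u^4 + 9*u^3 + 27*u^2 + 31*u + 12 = (u + 4)*(u^3 + 5*u^2 + 7*u + 3) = (u + 3)*(u + 4)*(u^2 + 2*u + 1) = (u + 1)*(u + 3)*(u + 4)*(u + 1)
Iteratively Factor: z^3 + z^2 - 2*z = (z)*(z^2 + z - 2) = z*(z - 1)*(z + 2)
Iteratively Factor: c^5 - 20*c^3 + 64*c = (c + 4)*(c^4 - 4*c^3 - 4*c^2 + 16*c) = (c - 4)*(c + 4)*(c^3 - 4*c) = (c - 4)*(c - 2)*(c + 4)*(c^2 + 2*c) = (c - 4)*(c - 2)*(c + 2)*(c + 4)*(c)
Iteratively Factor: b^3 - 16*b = (b)*(b^2 - 16) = b*(b + 4)*(b - 4)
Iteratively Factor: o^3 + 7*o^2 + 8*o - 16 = (o + 4)*(o^2 + 3*o - 4) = (o - 1)*(o + 4)*(o + 4)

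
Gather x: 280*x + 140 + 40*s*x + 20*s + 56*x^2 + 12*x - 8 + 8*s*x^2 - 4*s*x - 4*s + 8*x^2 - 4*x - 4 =16*s + x^2*(8*s + 64) + x*(36*s + 288) + 128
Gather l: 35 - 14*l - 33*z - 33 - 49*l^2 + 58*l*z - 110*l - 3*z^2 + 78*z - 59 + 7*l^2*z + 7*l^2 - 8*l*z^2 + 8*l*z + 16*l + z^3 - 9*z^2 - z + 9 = l^2*(7*z - 42) + l*(-8*z^2 + 66*z - 108) + z^3 - 12*z^2 + 44*z - 48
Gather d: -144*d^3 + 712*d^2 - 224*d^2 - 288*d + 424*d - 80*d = -144*d^3 + 488*d^2 + 56*d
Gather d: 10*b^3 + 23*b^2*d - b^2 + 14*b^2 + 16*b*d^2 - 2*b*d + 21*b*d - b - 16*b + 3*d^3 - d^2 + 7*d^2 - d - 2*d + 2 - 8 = 10*b^3 + 13*b^2 - 17*b + 3*d^3 + d^2*(16*b + 6) + d*(23*b^2 + 19*b - 3) - 6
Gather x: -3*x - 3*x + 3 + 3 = 6 - 6*x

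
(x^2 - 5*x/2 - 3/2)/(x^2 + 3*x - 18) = (x + 1/2)/(x + 6)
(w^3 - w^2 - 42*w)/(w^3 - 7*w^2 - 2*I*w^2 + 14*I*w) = (w + 6)/(w - 2*I)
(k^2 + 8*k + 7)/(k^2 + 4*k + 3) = (k + 7)/(k + 3)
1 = 1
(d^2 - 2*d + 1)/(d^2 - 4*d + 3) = (d - 1)/(d - 3)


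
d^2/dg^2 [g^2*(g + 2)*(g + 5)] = 12*g^2 + 42*g + 20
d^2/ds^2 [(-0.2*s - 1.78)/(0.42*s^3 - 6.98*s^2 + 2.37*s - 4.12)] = (-0.21168*s^5 - 0.249984*s^4 + 64.401968*s^3 - 535.117704*s^2 + 192.703416*s + 78.475132)/(0.074088*s^9 - 3.693816*s^8 + 62.641908*s^7 - 383.936048*s^6 + 425.94849*s^5 - 744.408318*s^4 + 443.632869*s^3 - 424.86882*s^2 + 120.687984*s - 69.934528)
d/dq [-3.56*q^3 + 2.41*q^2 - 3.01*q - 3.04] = -10.68*q^2 + 4.82*q - 3.01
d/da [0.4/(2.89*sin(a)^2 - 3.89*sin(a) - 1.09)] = (1.556 - 2.312*sin(a))*cos(a)/(-2.89*sin(a)^2 + 3.89*sin(a) + 1.09)^2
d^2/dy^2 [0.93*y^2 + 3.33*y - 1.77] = 1.86000000000000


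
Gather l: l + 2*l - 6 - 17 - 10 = 3*l - 33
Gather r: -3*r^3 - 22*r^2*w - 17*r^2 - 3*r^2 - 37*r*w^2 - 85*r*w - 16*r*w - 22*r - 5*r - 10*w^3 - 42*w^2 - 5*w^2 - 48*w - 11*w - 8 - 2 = -3*r^3 + r^2*(-22*w - 20) + r*(-37*w^2 - 101*w - 27) - 10*w^3 - 47*w^2 - 59*w - 10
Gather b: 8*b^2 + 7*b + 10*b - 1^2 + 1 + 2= 8*b^2 + 17*b + 2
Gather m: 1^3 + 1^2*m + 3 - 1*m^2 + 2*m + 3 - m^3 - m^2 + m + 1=-m^3 - 2*m^2 + 4*m + 8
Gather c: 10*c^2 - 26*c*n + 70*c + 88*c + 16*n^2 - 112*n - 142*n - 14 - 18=10*c^2 + c*(158 - 26*n) + 16*n^2 - 254*n - 32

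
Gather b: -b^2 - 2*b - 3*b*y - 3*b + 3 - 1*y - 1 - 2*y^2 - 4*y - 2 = -b^2 + b*(-3*y - 5) - 2*y^2 - 5*y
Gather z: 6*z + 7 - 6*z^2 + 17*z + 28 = -6*z^2 + 23*z + 35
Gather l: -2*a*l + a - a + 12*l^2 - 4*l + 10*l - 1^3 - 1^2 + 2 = 12*l^2 + l*(6 - 2*a)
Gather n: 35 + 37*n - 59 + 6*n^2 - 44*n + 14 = 6*n^2 - 7*n - 10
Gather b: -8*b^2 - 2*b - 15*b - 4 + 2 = -8*b^2 - 17*b - 2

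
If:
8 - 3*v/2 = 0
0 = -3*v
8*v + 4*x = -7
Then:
No Solution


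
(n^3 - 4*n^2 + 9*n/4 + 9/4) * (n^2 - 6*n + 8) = n^5 - 10*n^4 + 137*n^3/4 - 173*n^2/4 + 9*n/2 + 18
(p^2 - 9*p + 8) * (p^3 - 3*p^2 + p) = p^5 - 12*p^4 + 36*p^3 - 33*p^2 + 8*p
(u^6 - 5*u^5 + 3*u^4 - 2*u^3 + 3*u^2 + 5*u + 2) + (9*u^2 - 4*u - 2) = u^6 - 5*u^5 + 3*u^4 - 2*u^3 + 12*u^2 + u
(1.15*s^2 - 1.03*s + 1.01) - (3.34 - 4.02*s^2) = 5.17*s^2 - 1.03*s - 2.33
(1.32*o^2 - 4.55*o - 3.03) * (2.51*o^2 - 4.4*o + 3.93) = 3.3132*o^4 - 17.2285*o^3 + 17.6023*o^2 - 4.5495*o - 11.9079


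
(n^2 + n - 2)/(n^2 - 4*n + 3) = (n + 2)/(n - 3)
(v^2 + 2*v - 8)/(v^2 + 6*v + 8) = (v - 2)/(v + 2)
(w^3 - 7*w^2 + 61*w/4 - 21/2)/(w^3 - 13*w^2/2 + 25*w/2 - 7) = (w - 3/2)/(w - 1)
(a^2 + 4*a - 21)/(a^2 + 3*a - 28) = (a - 3)/(a - 4)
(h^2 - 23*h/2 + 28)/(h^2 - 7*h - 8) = (h - 7/2)/(h + 1)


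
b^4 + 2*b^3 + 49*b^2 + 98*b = b*(b + 2)*(b - 7*I)*(b + 7*I)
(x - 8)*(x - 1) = x^2 - 9*x + 8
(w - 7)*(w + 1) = w^2 - 6*w - 7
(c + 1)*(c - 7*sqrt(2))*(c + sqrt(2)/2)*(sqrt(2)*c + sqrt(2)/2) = sqrt(2)*c^4 - 13*c^3 + 3*sqrt(2)*c^3/2 - 39*c^2/2 - 13*sqrt(2)*c^2/2 - 21*sqrt(2)*c/2 - 13*c/2 - 7*sqrt(2)/2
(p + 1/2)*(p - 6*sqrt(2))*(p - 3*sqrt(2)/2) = p^3 - 15*sqrt(2)*p^2/2 + p^2/2 - 15*sqrt(2)*p/4 + 18*p + 9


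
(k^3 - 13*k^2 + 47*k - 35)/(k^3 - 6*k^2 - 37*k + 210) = (k - 1)/(k + 6)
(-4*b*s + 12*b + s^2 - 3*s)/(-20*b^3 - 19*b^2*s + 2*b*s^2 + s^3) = (s - 3)/(5*b^2 + 6*b*s + s^2)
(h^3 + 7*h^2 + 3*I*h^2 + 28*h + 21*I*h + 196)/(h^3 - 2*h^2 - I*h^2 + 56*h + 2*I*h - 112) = (h^2 + h*(7 - 4*I) - 28*I)/(h^2 + h*(-2 - 8*I) + 16*I)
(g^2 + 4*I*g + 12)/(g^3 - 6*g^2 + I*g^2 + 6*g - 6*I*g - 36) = (g + 6*I)/(g^2 + 3*g*(-2 + I) - 18*I)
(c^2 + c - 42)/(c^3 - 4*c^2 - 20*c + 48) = (c + 7)/(c^2 + 2*c - 8)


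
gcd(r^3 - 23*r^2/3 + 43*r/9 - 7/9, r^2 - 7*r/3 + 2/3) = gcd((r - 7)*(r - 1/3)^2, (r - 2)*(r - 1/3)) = r - 1/3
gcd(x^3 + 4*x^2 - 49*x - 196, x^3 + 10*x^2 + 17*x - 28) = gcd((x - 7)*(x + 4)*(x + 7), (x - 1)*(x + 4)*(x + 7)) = x^2 + 11*x + 28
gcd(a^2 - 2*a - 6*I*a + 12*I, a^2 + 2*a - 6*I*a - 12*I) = a - 6*I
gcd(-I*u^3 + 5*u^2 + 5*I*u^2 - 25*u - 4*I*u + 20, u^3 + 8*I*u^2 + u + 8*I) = 1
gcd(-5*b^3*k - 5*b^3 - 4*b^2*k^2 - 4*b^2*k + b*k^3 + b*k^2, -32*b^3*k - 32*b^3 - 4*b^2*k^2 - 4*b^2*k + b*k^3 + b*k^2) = b*k + b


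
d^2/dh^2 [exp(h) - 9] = exp(h)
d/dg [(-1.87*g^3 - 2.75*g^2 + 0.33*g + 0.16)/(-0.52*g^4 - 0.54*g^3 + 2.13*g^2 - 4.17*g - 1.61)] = (-0.9724*g^6 - 2.86*g^5 - 4.9533*g^4 + 16.285*g^3 + 20.0559*g^2 + 8.1734*g + 0.1359)/(0.2704*g^8 + 0.5616*g^7 - 1.9236*g^6 + 2.0364*g^5 + 10.7149*g^4 - 16.0254*g^3 + 10.5303*g^2 + 13.4274*g + 2.5921)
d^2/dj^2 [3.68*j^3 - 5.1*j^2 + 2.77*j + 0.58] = 22.08*j - 10.2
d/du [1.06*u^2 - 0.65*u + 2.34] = 2.12*u - 0.65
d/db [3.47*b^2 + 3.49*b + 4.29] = 6.94*b + 3.49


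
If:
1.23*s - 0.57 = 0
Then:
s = 0.46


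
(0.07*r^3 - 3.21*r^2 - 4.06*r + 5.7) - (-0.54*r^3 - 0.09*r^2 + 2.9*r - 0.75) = 0.61*r^3 - 3.12*r^2 - 6.96*r + 6.45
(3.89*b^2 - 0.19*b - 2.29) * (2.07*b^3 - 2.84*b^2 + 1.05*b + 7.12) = 8.0523*b^5 - 11.4409*b^4 - 0.116199999999999*b^3 + 34.0009*b^2 - 3.7573*b - 16.3048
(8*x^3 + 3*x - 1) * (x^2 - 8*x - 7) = 8*x^5 - 64*x^4 - 53*x^3 - 25*x^2 - 13*x + 7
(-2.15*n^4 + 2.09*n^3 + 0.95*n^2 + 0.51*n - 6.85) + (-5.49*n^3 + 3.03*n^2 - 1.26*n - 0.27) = -2.15*n^4 - 3.4*n^3 + 3.98*n^2 - 0.75*n - 7.12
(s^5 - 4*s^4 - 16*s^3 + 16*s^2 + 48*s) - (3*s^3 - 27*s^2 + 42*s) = s^5 - 4*s^4 - 19*s^3 + 43*s^2 + 6*s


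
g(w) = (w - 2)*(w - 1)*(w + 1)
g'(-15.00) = 734.00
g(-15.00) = -3808.00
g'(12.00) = 383.00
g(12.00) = 1430.00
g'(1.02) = -1.96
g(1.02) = -0.04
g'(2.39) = 6.58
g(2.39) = 1.84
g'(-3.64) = 53.31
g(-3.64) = -69.09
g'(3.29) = 18.31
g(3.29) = 12.67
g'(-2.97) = 37.34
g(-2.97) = -38.87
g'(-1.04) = 6.40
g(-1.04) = -0.25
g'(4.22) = 35.55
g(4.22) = 37.31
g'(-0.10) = -0.57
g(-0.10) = 2.08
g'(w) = (w - 2)*(w - 1) + (w - 2)*(w + 1) + (w - 1)*(w + 1)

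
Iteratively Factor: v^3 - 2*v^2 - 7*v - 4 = (v - 4)*(v^2 + 2*v + 1) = (v - 4)*(v + 1)*(v + 1)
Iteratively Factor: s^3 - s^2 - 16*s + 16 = (s - 4)*(s^2 + 3*s - 4) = (s - 4)*(s + 4)*(s - 1)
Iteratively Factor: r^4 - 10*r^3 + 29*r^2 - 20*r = (r - 5)*(r^3 - 5*r^2 + 4*r) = (r - 5)*(r - 4)*(r^2 - r) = (r - 5)*(r - 4)*(r - 1)*(r)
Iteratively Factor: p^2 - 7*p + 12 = (p - 4)*(p - 3)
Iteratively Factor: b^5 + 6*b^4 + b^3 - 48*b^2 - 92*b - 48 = (b + 1)*(b^4 + 5*b^3 - 4*b^2 - 44*b - 48) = (b + 1)*(b + 2)*(b^3 + 3*b^2 - 10*b - 24) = (b + 1)*(b + 2)^2*(b^2 + b - 12) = (b - 3)*(b + 1)*(b + 2)^2*(b + 4)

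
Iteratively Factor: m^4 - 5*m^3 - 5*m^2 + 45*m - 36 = (m + 3)*(m^3 - 8*m^2 + 19*m - 12) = (m - 3)*(m + 3)*(m^2 - 5*m + 4) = (m - 4)*(m - 3)*(m + 3)*(m - 1)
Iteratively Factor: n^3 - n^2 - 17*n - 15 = (n + 1)*(n^2 - 2*n - 15) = (n - 5)*(n + 1)*(n + 3)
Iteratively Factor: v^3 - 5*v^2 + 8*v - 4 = (v - 1)*(v^2 - 4*v + 4) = (v - 2)*(v - 1)*(v - 2)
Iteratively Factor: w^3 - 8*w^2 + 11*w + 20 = (w + 1)*(w^2 - 9*w + 20) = (w - 5)*(w + 1)*(w - 4)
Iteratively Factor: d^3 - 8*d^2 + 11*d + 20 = (d - 4)*(d^2 - 4*d - 5) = (d - 4)*(d + 1)*(d - 5)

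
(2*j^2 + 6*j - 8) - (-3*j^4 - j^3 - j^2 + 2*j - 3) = 3*j^4 + j^3 + 3*j^2 + 4*j - 5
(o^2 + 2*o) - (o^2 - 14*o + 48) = 16*o - 48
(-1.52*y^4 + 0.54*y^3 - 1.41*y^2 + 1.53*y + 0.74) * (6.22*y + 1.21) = -9.4544*y^5 + 1.5196*y^4 - 8.1168*y^3 + 7.8105*y^2 + 6.4541*y + 0.8954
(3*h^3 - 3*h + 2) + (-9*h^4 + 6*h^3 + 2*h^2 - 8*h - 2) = -9*h^4 + 9*h^3 + 2*h^2 - 11*h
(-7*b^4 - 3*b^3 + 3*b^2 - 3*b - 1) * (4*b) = -28*b^5 - 12*b^4 + 12*b^3 - 12*b^2 - 4*b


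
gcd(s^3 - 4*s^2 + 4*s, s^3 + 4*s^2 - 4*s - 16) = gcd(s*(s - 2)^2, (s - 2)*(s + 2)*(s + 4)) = s - 2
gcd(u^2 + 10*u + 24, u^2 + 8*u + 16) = u + 4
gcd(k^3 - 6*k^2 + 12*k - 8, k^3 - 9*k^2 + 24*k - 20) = k^2 - 4*k + 4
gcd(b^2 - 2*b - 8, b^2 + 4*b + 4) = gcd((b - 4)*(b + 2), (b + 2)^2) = b + 2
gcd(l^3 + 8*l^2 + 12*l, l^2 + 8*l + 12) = l^2 + 8*l + 12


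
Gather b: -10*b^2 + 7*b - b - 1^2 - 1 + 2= -10*b^2 + 6*b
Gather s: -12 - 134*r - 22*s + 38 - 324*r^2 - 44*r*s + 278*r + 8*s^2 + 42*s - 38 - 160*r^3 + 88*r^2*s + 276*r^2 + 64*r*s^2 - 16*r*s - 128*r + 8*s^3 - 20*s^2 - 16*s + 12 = -160*r^3 - 48*r^2 + 16*r + 8*s^3 + s^2*(64*r - 12) + s*(88*r^2 - 60*r + 4)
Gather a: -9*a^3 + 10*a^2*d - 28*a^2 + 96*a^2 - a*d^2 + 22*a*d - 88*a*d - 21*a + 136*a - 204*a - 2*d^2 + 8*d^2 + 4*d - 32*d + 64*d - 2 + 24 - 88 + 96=-9*a^3 + a^2*(10*d + 68) + a*(-d^2 - 66*d - 89) + 6*d^2 + 36*d + 30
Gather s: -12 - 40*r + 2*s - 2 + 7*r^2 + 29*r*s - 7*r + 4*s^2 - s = 7*r^2 - 47*r + 4*s^2 + s*(29*r + 1) - 14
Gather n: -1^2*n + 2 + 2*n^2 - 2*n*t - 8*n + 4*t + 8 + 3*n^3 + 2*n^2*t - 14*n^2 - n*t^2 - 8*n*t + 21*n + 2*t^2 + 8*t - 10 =3*n^3 + n^2*(2*t - 12) + n*(-t^2 - 10*t + 12) + 2*t^2 + 12*t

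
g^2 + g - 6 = (g - 2)*(g + 3)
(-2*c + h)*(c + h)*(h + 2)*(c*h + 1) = -2*c^3*h^2 - 4*c^3*h - c^2*h^3 - 2*c^2*h^2 - 2*c^2*h - 4*c^2 + c*h^4 + 2*c*h^3 - c*h^2 - 2*c*h + h^3 + 2*h^2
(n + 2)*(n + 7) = n^2 + 9*n + 14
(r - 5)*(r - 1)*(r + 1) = r^3 - 5*r^2 - r + 5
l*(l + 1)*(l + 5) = l^3 + 6*l^2 + 5*l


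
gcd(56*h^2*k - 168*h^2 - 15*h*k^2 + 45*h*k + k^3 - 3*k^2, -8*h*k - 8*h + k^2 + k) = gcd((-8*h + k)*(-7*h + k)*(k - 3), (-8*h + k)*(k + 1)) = 8*h - k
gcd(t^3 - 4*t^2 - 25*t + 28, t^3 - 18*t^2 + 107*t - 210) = t - 7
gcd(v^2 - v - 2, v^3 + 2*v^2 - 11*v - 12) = v + 1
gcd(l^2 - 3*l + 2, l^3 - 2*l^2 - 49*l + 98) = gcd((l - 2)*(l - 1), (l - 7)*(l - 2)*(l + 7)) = l - 2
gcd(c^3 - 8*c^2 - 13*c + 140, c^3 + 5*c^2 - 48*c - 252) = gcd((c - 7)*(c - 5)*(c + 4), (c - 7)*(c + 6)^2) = c - 7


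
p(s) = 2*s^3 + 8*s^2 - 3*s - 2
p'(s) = 6*s^2 + 16*s - 3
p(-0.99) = 6.87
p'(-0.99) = -12.96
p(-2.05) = 20.54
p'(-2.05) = -10.58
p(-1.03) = 7.39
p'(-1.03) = -13.11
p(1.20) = 9.38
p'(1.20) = 24.84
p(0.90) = 3.24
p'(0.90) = 16.26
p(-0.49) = 1.16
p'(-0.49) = -9.40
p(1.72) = 26.68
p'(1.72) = 42.27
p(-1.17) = 9.26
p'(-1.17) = -13.51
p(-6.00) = -128.00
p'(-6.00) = 117.00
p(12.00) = 4570.00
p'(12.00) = 1053.00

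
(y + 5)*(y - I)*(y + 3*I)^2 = y^4 + 5*y^3 + 5*I*y^3 - 3*y^2 + 25*I*y^2 - 15*y + 9*I*y + 45*I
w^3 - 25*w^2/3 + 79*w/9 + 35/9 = (w - 7)*(w - 5/3)*(w + 1/3)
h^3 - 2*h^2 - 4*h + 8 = (h - 2)^2*(h + 2)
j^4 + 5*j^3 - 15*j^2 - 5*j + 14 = (j - 2)*(j - 1)*(j + 1)*(j + 7)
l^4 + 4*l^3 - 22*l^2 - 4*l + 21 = (l - 3)*(l - 1)*(l + 1)*(l + 7)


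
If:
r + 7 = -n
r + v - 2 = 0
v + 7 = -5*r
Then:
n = -19/4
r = -9/4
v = 17/4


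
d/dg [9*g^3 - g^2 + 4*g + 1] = 27*g^2 - 2*g + 4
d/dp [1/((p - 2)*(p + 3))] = (-2*p - 1)/(p^4 + 2*p^3 - 11*p^2 - 12*p + 36)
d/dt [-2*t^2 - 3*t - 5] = -4*t - 3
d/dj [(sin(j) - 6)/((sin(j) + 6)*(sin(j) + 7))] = (12*sin(j) + cos(j)^2 + 119)*cos(j)/((sin(j) + 6)^2*(sin(j) + 7)^2)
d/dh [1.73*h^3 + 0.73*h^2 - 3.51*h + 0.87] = 5.19*h^2 + 1.46*h - 3.51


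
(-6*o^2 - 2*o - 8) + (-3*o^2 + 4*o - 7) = -9*o^2 + 2*o - 15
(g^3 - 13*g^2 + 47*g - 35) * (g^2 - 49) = g^5 - 13*g^4 - 2*g^3 + 602*g^2 - 2303*g + 1715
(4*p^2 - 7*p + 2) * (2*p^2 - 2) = 8*p^4 - 14*p^3 - 4*p^2 + 14*p - 4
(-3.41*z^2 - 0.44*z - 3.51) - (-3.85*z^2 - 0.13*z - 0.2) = 0.44*z^2 - 0.31*z - 3.31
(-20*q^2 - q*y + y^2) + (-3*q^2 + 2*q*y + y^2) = -23*q^2 + q*y + 2*y^2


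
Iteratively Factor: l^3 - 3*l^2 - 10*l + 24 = (l - 2)*(l^2 - l - 12) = (l - 2)*(l + 3)*(l - 4)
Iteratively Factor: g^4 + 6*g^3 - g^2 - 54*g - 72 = (g - 3)*(g^3 + 9*g^2 + 26*g + 24) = (g - 3)*(g + 3)*(g^2 + 6*g + 8) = (g - 3)*(g + 2)*(g + 3)*(g + 4)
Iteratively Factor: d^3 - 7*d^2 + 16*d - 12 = (d - 3)*(d^2 - 4*d + 4) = (d - 3)*(d - 2)*(d - 2)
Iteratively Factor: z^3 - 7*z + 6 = (z - 1)*(z^2 + z - 6) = (z - 1)*(z + 3)*(z - 2)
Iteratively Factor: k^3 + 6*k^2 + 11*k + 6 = (k + 1)*(k^2 + 5*k + 6) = (k + 1)*(k + 3)*(k + 2)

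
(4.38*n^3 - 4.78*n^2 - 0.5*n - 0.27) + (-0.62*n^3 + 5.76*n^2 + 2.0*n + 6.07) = 3.76*n^3 + 0.98*n^2 + 1.5*n + 5.8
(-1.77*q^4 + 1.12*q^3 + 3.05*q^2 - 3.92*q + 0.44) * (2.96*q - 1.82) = -5.2392*q^5 + 6.5366*q^4 + 6.9896*q^3 - 17.1542*q^2 + 8.4368*q - 0.8008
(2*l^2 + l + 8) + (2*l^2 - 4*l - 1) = 4*l^2 - 3*l + 7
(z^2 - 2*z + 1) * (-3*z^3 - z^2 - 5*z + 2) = -3*z^5 + 5*z^4 - 6*z^3 + 11*z^2 - 9*z + 2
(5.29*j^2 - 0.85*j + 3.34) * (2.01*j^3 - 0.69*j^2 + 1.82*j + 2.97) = 10.6329*j^5 - 5.3586*j^4 + 16.9277*j^3 + 11.8597*j^2 + 3.5543*j + 9.9198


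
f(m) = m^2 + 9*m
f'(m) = 2*m + 9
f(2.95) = 35.25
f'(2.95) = 14.90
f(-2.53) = -16.37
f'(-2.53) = 3.94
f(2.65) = 30.87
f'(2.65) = 14.30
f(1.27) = 13.04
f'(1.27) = 11.54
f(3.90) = 50.31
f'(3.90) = 16.80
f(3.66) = 46.34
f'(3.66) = 16.32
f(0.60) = 5.76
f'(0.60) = 10.20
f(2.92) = 34.81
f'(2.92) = 14.84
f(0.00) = 0.00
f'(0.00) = 9.00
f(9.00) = 162.00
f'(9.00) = 27.00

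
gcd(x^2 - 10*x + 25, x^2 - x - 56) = 1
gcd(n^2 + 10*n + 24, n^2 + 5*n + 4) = n + 4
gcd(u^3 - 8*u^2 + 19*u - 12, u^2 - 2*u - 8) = u - 4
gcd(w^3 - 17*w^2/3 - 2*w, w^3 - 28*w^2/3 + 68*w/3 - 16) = w - 6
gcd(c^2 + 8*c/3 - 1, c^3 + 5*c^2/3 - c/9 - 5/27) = c - 1/3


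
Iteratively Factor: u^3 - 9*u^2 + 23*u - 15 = (u - 3)*(u^2 - 6*u + 5) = (u - 5)*(u - 3)*(u - 1)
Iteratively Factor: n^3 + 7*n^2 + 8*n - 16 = (n + 4)*(n^2 + 3*n - 4) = (n - 1)*(n + 4)*(n + 4)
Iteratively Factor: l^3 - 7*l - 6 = (l + 1)*(l^2 - l - 6) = (l + 1)*(l + 2)*(l - 3)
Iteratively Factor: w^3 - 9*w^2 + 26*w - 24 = (w - 4)*(w^2 - 5*w + 6) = (w - 4)*(w - 2)*(w - 3)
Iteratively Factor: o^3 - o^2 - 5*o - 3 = (o - 3)*(o^2 + 2*o + 1) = (o - 3)*(o + 1)*(o + 1)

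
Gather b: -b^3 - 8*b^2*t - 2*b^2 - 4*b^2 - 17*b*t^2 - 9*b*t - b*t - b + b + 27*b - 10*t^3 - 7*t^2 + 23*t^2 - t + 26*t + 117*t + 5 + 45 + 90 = -b^3 + b^2*(-8*t - 6) + b*(-17*t^2 - 10*t + 27) - 10*t^3 + 16*t^2 + 142*t + 140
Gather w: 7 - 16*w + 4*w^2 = 4*w^2 - 16*w + 7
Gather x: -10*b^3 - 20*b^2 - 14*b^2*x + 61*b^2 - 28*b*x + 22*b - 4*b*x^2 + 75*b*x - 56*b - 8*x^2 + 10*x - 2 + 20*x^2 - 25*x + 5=-10*b^3 + 41*b^2 - 34*b + x^2*(12 - 4*b) + x*(-14*b^2 + 47*b - 15) + 3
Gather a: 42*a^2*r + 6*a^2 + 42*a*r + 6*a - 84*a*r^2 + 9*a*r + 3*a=a^2*(42*r + 6) + a*(-84*r^2 + 51*r + 9)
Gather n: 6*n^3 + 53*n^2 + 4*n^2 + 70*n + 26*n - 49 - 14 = 6*n^3 + 57*n^2 + 96*n - 63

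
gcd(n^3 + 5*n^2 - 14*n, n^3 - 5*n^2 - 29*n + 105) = 1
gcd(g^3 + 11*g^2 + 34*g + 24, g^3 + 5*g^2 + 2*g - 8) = g + 4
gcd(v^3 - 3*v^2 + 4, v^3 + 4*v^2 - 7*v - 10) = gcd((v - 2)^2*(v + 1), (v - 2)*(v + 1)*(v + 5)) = v^2 - v - 2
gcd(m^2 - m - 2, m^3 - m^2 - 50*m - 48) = m + 1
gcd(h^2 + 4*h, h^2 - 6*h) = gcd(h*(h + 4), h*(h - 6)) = h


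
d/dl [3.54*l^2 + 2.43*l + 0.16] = 7.08*l + 2.43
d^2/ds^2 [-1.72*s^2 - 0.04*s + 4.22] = -3.44000000000000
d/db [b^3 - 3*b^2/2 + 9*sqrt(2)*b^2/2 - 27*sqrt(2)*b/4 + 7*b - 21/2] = 3*b^2 - 3*b + 9*sqrt(2)*b - 27*sqrt(2)/4 + 7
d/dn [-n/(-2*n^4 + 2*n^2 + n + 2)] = (2*n^4 - 2*n^2 + n*(-8*n^3 + 4*n + 1) - n - 2)/(-2*n^4 + 2*n^2 + n + 2)^2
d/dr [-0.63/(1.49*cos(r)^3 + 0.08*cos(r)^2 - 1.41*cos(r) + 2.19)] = (-2.8161*cos(r)^2 - 0.1008*cos(r) + 0.8883)*sin(r)/(1.49*cos(r)^3 + 0.08*cos(r)^2 - 1.41*cos(r) + 2.19)^2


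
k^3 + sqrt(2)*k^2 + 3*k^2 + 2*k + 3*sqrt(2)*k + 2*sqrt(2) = (k + 1)*(k + 2)*(k + sqrt(2))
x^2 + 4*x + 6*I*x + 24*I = (x + 4)*(x + 6*I)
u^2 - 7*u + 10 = (u - 5)*(u - 2)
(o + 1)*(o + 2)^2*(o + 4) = o^4 + 9*o^3 + 28*o^2 + 36*o + 16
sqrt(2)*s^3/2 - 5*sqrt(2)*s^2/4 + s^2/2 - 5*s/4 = s*(s - 5/2)*(sqrt(2)*s/2 + 1/2)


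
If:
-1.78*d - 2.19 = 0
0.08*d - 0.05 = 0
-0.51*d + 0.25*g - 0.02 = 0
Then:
No Solution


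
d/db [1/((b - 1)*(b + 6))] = (-2*b - 5)/(b^4 + 10*b^3 + 13*b^2 - 60*b + 36)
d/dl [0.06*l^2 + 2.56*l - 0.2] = 0.12*l + 2.56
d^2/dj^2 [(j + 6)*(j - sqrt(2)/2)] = 2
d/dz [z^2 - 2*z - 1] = 2*z - 2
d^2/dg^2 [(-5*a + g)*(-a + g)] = 2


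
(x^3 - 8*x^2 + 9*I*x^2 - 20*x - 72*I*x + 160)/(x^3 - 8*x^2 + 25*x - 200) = (x + 4*I)/(x - 5*I)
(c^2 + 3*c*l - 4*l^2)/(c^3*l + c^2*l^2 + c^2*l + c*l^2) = (c^2 + 3*c*l - 4*l^2)/(c*l*(c^2 + c*l + c + l))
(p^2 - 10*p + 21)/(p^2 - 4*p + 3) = (p - 7)/(p - 1)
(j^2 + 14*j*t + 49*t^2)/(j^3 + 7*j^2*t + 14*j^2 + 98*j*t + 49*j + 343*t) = (j + 7*t)/(j^2 + 14*j + 49)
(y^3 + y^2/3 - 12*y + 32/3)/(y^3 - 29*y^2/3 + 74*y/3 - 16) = (y + 4)/(y - 6)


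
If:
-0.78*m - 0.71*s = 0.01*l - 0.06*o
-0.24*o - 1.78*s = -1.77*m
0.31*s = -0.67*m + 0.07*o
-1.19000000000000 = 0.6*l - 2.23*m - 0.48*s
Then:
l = -1.54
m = 0.12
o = 1.09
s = -0.02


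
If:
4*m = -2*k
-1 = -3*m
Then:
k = -2/3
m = 1/3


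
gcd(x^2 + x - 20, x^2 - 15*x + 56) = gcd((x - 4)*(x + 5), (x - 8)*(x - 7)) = 1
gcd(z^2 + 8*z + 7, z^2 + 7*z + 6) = z + 1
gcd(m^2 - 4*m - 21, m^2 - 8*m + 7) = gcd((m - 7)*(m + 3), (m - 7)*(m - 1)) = m - 7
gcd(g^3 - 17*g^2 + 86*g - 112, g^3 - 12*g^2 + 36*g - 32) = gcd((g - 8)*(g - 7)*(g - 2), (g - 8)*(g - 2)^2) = g^2 - 10*g + 16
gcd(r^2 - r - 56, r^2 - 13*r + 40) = r - 8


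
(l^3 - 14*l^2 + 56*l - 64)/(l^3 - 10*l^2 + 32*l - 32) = (l - 8)/(l - 4)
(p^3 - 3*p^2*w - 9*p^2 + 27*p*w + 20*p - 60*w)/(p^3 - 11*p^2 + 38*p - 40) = (p - 3*w)/(p - 2)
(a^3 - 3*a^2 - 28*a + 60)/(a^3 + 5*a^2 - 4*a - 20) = (a - 6)/(a + 2)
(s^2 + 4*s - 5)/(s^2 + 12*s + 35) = (s - 1)/(s + 7)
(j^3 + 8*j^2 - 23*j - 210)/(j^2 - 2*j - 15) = (j^2 + 13*j + 42)/(j + 3)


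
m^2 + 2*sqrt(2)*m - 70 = (m - 5*sqrt(2))*(m + 7*sqrt(2))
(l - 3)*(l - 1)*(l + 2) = l^3 - 2*l^2 - 5*l + 6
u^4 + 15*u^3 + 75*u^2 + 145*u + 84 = (u + 1)*(u + 3)*(u + 4)*(u + 7)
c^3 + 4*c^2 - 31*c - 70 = (c - 5)*(c + 2)*(c + 7)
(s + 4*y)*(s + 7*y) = s^2 + 11*s*y + 28*y^2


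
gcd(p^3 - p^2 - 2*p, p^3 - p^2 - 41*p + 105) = 1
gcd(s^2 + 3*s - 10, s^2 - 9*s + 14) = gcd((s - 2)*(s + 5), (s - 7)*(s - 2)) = s - 2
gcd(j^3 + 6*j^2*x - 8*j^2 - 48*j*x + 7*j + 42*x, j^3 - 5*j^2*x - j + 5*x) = j - 1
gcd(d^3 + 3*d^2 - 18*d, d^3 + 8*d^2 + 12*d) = d^2 + 6*d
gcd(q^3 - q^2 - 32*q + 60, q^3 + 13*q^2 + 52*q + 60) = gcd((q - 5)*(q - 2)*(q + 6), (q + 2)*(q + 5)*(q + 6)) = q + 6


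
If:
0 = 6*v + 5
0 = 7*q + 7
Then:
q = -1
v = -5/6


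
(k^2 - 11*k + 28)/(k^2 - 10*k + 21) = (k - 4)/(k - 3)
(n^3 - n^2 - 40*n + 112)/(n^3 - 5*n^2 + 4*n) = (n^2 + 3*n - 28)/(n*(n - 1))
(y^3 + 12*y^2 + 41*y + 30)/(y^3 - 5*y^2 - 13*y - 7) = (y^2 + 11*y + 30)/(y^2 - 6*y - 7)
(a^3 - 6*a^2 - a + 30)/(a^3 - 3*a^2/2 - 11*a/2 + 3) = 2*(a - 5)/(2*a - 1)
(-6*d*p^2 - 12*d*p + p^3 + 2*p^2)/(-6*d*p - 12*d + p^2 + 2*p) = p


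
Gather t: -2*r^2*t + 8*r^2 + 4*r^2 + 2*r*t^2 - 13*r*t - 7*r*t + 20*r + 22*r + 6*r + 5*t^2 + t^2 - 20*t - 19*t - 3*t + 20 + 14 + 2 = 12*r^2 + 48*r + t^2*(2*r + 6) + t*(-2*r^2 - 20*r - 42) + 36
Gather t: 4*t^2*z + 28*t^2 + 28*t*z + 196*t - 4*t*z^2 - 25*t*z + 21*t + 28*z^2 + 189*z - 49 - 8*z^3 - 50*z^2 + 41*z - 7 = t^2*(4*z + 28) + t*(-4*z^2 + 3*z + 217) - 8*z^3 - 22*z^2 + 230*z - 56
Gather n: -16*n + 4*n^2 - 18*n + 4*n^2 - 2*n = 8*n^2 - 36*n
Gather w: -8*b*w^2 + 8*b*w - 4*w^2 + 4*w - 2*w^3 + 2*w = -2*w^3 + w^2*(-8*b - 4) + w*(8*b + 6)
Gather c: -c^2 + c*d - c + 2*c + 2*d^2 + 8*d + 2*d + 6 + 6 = -c^2 + c*(d + 1) + 2*d^2 + 10*d + 12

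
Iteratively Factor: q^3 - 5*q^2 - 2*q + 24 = (q + 2)*(q^2 - 7*q + 12) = (q - 3)*(q + 2)*(q - 4)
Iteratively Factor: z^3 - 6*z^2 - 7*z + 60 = (z - 4)*(z^2 - 2*z - 15) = (z - 5)*(z - 4)*(z + 3)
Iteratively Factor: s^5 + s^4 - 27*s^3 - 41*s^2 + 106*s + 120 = (s + 1)*(s^4 - 27*s^2 - 14*s + 120) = (s - 2)*(s + 1)*(s^3 + 2*s^2 - 23*s - 60) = (s - 5)*(s - 2)*(s + 1)*(s^2 + 7*s + 12) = (s - 5)*(s - 2)*(s + 1)*(s + 3)*(s + 4)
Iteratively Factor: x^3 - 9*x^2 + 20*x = (x)*(x^2 - 9*x + 20) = x*(x - 4)*(x - 5)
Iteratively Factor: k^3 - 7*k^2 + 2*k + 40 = (k - 4)*(k^2 - 3*k - 10) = (k - 5)*(k - 4)*(k + 2)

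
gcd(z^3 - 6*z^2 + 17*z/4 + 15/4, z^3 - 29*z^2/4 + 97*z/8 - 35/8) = z - 5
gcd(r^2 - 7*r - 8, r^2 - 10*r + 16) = r - 8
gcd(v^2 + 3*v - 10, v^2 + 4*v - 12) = v - 2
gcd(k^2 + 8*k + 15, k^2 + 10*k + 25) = k + 5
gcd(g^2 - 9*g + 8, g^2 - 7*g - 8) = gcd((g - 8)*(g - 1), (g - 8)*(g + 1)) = g - 8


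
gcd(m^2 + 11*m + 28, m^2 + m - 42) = m + 7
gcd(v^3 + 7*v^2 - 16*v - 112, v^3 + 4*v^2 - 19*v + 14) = v + 7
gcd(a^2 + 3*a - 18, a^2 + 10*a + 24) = a + 6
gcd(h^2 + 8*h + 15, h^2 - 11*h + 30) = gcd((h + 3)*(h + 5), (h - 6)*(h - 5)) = 1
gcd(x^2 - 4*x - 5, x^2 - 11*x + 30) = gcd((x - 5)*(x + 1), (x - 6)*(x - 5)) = x - 5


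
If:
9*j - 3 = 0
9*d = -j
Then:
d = -1/27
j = 1/3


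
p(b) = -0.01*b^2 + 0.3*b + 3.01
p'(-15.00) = 0.60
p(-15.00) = -3.74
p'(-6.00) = 0.42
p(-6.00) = 0.85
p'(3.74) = 0.23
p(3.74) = 3.99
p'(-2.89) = 0.36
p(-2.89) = 2.06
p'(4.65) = 0.21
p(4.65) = 4.19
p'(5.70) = 0.19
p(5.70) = 4.40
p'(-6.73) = 0.43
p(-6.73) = 0.54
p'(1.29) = 0.27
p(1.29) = 3.38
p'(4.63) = 0.21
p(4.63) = 4.18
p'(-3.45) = 0.37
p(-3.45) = 1.86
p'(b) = 0.3 - 0.02*b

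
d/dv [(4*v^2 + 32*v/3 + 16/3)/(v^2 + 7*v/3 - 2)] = 4*(-3*v^2 - 60*v - 76)/(9*v^4 + 42*v^3 + 13*v^2 - 84*v + 36)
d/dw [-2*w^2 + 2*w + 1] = 2 - 4*w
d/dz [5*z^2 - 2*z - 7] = 10*z - 2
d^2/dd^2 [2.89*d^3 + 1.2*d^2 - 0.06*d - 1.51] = 17.34*d + 2.4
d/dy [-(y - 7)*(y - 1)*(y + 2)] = -3*y^2 + 12*y + 9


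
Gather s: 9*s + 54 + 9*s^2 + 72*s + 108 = 9*s^2 + 81*s + 162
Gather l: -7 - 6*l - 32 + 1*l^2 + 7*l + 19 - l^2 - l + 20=0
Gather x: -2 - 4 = -6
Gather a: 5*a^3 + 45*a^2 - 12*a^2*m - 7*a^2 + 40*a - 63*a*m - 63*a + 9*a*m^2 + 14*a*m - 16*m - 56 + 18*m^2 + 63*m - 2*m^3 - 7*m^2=5*a^3 + a^2*(38 - 12*m) + a*(9*m^2 - 49*m - 23) - 2*m^3 + 11*m^2 + 47*m - 56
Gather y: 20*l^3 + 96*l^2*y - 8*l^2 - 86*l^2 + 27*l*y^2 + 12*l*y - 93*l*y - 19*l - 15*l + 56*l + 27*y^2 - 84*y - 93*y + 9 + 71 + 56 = 20*l^3 - 94*l^2 + 22*l + y^2*(27*l + 27) + y*(96*l^2 - 81*l - 177) + 136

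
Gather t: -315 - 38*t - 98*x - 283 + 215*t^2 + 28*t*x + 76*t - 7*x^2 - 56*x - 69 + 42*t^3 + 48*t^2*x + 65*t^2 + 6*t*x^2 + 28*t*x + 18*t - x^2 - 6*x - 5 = 42*t^3 + t^2*(48*x + 280) + t*(6*x^2 + 56*x + 56) - 8*x^2 - 160*x - 672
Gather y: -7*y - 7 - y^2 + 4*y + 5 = -y^2 - 3*y - 2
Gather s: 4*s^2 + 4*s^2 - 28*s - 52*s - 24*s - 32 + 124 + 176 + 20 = 8*s^2 - 104*s + 288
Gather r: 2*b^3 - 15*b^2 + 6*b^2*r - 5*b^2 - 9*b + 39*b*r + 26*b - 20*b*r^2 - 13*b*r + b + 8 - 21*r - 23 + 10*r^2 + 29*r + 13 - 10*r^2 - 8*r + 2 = 2*b^3 - 20*b^2 - 20*b*r^2 + 18*b + r*(6*b^2 + 26*b)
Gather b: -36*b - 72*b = -108*b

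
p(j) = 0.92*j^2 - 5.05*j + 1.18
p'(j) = 1.84*j - 5.05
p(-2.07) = 15.58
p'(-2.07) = -8.86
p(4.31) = -3.50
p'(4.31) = 2.88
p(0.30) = -0.25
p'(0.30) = -4.50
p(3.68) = -4.94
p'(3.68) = 1.72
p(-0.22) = 2.34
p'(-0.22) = -5.45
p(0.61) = -1.56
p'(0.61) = -3.93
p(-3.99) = 35.98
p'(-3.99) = -12.39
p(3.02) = -5.68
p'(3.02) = 0.51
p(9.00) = 30.25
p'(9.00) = 11.51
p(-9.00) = 121.15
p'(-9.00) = -21.61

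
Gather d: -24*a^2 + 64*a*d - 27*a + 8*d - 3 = -24*a^2 - 27*a + d*(64*a + 8) - 3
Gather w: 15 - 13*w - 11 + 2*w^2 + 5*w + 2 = 2*w^2 - 8*w + 6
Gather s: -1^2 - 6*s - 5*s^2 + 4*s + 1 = -5*s^2 - 2*s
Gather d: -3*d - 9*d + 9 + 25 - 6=28 - 12*d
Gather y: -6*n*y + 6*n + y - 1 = 6*n + y*(1 - 6*n) - 1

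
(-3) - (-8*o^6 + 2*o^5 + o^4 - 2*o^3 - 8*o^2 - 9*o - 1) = 8*o^6 - 2*o^5 - o^4 + 2*o^3 + 8*o^2 + 9*o - 2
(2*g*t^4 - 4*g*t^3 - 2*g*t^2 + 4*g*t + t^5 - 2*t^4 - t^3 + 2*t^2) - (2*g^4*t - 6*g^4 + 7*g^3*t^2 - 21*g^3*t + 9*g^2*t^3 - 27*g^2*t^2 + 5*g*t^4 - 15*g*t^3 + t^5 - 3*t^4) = -2*g^4*t + 6*g^4 - 7*g^3*t^2 + 21*g^3*t - 9*g^2*t^3 + 27*g^2*t^2 - 3*g*t^4 + 11*g*t^3 - 2*g*t^2 + 4*g*t + t^4 - t^3 + 2*t^2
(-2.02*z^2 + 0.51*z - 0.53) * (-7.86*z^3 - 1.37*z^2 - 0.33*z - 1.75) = 15.8772*z^5 - 1.2412*z^4 + 4.1337*z^3 + 4.0928*z^2 - 0.7176*z + 0.9275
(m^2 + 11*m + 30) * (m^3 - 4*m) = m^5 + 11*m^4 + 26*m^3 - 44*m^2 - 120*m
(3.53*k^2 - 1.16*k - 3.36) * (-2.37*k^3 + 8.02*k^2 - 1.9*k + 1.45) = -8.3661*k^5 + 31.0598*k^4 - 8.047*k^3 - 19.6247*k^2 + 4.702*k - 4.872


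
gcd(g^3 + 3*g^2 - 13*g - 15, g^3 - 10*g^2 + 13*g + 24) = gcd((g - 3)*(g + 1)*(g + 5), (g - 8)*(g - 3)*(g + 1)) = g^2 - 2*g - 3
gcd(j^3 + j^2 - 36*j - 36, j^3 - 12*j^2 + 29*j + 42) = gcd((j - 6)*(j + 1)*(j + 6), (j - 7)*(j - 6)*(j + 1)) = j^2 - 5*j - 6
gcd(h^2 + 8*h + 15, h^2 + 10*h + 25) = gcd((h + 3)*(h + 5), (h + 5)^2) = h + 5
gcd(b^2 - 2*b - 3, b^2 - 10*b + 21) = b - 3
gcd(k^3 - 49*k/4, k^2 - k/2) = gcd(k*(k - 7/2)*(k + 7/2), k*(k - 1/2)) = k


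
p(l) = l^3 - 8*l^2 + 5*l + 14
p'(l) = 3*l^2 - 16*l + 5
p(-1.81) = -27.19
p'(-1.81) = 43.79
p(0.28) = 14.79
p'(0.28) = 0.76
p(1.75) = 3.61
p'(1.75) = -13.81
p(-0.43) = 10.29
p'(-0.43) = 12.43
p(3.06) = -16.96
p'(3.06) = -15.87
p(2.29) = -4.49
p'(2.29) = -15.91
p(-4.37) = -244.08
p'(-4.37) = 132.21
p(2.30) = -4.65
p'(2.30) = -15.93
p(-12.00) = -2926.00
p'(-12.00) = 629.00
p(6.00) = -28.00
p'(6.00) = 17.00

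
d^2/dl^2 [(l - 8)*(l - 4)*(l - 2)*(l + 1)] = 12*l^2 - 78*l + 84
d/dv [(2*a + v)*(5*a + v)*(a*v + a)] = a*(10*a^2 + 14*a*v + 7*a + 3*v^2 + 2*v)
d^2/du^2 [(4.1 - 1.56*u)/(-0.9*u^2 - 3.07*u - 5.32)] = ((1.56*u - 4.1)*(1.8*u + 3.07)*(3.6*u + 6.14) - (8.424*u + 2.1984)*(0.9*u^2 + 3.07*u + 5.32))/(0.9*u^2 + 3.07*u + 5.32)^3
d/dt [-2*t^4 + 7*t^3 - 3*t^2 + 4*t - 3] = -8*t^3 + 21*t^2 - 6*t + 4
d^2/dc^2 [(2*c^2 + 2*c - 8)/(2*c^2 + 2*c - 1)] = 84*(-2*c^2 - 2*c - 1)/(8*c^6 + 24*c^5 + 12*c^4 - 16*c^3 - 6*c^2 + 6*c - 1)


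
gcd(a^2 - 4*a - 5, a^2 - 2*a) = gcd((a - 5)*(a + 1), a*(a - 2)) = 1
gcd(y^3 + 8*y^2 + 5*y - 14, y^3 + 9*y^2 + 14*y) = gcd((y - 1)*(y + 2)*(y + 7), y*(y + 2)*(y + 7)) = y^2 + 9*y + 14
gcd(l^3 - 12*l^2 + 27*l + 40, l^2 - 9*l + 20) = l - 5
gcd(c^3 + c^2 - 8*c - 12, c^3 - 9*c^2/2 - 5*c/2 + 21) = c^2 - c - 6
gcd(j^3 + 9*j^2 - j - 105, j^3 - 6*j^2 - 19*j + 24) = 1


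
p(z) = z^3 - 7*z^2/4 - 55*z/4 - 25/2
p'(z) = 3*z^2 - 7*z/2 - 55/4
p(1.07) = -27.99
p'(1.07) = -14.06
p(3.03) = -42.41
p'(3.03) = 3.19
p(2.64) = -42.60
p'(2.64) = -2.08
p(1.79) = -36.98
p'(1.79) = -10.40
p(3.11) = -42.11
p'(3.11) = 4.38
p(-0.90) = -2.27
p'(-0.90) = -8.17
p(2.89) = -42.72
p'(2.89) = 1.19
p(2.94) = -42.64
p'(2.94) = 1.89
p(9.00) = 451.00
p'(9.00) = 197.75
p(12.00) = 1298.50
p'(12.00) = 376.25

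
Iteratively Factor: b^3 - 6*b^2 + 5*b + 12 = (b + 1)*(b^2 - 7*b + 12) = (b - 3)*(b + 1)*(b - 4)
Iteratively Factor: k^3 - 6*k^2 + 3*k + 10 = (k - 2)*(k^2 - 4*k - 5) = (k - 5)*(k - 2)*(k + 1)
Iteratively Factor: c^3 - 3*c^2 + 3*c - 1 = (c - 1)*(c^2 - 2*c + 1) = (c - 1)^2*(c - 1)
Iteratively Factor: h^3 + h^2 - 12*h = (h + 4)*(h^2 - 3*h) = h*(h + 4)*(h - 3)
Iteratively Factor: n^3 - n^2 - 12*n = (n - 4)*(n^2 + 3*n) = n*(n - 4)*(n + 3)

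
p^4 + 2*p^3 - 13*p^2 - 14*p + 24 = (p - 3)*(p - 1)*(p + 2)*(p + 4)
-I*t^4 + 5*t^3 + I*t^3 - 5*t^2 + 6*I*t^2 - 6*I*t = t*(t + 2*I)*(t + 3*I)*(-I*t + I)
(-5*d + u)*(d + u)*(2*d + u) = -10*d^3 - 13*d^2*u - 2*d*u^2 + u^3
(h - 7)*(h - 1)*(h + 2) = h^3 - 6*h^2 - 9*h + 14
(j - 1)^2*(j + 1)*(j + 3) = j^4 + 2*j^3 - 4*j^2 - 2*j + 3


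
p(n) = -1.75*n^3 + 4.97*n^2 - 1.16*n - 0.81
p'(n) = -5.25*n^2 + 9.94*n - 1.16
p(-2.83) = 81.94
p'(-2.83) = -71.34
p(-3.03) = 97.02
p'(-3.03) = -79.48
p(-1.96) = 33.73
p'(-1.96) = -40.81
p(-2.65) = 69.73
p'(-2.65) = -64.37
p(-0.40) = 0.56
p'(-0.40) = -5.98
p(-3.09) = 101.86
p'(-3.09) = -82.00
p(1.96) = 2.83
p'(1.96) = -1.85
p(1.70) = 2.98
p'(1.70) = 0.57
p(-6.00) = 563.07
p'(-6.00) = -249.80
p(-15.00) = 7041.09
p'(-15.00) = -1331.51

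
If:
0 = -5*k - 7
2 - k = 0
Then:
No Solution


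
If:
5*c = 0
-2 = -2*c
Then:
No Solution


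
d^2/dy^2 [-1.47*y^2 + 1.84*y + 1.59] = -2.94000000000000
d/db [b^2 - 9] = 2*b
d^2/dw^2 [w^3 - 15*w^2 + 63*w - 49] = 6*w - 30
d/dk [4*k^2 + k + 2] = 8*k + 1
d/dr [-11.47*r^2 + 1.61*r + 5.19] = 1.61 - 22.94*r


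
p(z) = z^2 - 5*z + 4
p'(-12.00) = -29.00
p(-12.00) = 208.00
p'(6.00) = 7.00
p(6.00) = 10.00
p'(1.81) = -1.38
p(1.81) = -1.77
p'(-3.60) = -12.20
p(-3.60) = 34.96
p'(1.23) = -2.54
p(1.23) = -0.64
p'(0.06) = -4.88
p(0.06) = 3.70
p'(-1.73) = -8.46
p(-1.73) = 15.64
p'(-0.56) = -6.12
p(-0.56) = 7.11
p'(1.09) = -2.82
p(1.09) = -0.26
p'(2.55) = 0.10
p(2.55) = -2.25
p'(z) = 2*z - 5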